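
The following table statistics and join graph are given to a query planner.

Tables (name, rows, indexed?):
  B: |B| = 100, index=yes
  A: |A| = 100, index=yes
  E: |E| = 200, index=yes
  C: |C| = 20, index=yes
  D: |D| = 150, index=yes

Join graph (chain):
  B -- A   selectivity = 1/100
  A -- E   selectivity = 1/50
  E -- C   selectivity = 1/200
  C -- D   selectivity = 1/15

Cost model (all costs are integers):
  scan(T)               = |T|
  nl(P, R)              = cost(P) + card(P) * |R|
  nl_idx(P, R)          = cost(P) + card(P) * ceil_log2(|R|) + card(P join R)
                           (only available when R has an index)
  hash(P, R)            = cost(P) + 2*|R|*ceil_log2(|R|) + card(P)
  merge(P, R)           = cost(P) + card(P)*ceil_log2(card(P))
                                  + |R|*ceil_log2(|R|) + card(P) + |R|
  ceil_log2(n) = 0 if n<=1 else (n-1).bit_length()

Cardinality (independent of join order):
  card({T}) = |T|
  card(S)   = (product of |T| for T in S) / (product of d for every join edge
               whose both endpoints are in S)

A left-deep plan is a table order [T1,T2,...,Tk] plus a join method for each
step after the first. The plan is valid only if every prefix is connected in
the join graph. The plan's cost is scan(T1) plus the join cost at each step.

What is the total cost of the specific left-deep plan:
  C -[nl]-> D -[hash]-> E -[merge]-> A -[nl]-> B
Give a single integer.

step 1: scan C: cost=20, card=20
step 2: join D via nl
    card(P join D) = 20*150/(15) = 200
    cost = 20 + 20*150 = 3020
step 3: join E via hash
    card(P join E) = 200*200/(200) = 200
    cost = 3020 + 2*200*8 + 200 = 6420
step 4: join A via merge
    card(P join A) = 200*100/(50) = 400
    cost = 6420 + 200*8 + 100*7 + 200 + 100 = 9020
step 5: join B via nl
    card(P join B) = 400*100/(100) = 400
    cost = 9020 + 400*100 = 49020

49020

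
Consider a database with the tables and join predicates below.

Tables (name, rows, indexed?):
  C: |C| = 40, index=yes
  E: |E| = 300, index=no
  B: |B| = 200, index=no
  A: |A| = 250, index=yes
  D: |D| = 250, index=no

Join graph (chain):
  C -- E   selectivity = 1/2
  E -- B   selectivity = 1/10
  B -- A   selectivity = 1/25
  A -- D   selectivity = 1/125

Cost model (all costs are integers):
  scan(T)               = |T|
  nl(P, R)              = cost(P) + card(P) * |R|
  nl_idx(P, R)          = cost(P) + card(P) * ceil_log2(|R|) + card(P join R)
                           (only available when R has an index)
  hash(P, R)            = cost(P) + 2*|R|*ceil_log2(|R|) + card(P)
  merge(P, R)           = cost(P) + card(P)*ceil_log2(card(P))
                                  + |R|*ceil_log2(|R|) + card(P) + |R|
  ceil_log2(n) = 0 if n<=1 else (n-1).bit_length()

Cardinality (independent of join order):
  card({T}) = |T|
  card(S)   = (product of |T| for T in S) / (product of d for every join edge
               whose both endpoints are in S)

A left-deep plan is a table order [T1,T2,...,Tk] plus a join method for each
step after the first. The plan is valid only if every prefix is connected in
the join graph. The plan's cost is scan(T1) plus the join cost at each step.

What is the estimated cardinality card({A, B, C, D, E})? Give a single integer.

2400000

Tables in S: A(250), B(200), C(40), D(250), E(300)
Edges inside S: C-E(d=2), E-B(d=10), B-A(d=25), A-D(d=125)
numerator = 250 * 200 * 40 * 250 * 300 = 150000000000
denominator = 2 * 10 * 25 * 125 = 62500
card(S) = 150000000000 / 62500 = 2400000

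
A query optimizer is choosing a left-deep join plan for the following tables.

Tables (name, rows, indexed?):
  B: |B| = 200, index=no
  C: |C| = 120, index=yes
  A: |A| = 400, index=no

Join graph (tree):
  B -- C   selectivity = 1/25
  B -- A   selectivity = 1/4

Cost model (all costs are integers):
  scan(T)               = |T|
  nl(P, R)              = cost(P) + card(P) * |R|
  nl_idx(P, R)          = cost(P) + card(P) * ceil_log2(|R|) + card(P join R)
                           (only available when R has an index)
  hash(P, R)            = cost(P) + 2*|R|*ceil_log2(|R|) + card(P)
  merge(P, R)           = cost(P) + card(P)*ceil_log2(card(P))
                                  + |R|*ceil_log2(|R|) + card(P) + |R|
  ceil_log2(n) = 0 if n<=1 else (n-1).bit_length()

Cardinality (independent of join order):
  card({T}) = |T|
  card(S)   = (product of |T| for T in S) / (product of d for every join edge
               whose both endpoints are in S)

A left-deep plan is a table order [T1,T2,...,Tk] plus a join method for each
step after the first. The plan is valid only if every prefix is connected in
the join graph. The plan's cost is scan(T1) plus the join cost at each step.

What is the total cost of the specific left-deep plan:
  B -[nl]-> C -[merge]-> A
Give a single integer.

step 1: scan B: cost=200, card=200
step 2: join C via nl
    card(P join C) = 200*120/(25) = 960
    cost = 200 + 200*120 = 24200
step 3: join A via merge
    card(P join A) = 960*400/(4) = 96000
    cost = 24200 + 960*10 + 400*9 + 960 + 400 = 38760

38760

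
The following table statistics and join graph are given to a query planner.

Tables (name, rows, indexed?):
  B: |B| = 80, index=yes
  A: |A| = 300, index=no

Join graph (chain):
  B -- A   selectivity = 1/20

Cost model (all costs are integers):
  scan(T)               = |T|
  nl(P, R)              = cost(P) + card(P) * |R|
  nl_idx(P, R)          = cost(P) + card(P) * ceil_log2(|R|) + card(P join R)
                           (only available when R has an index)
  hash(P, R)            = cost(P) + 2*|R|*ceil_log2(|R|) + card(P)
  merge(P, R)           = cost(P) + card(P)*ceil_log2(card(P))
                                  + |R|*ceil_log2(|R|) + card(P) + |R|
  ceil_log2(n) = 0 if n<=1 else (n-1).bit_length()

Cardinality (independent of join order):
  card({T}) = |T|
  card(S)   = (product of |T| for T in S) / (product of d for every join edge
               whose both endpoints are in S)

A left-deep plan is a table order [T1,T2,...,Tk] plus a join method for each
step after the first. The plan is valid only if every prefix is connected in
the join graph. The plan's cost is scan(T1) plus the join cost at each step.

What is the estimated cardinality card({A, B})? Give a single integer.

Tables in S: A(300), B(80)
Edges inside S: B-A(d=20)
numerator = 300 * 80 = 24000
denominator = 20 = 20
card(S) = 24000 / 20 = 1200

1200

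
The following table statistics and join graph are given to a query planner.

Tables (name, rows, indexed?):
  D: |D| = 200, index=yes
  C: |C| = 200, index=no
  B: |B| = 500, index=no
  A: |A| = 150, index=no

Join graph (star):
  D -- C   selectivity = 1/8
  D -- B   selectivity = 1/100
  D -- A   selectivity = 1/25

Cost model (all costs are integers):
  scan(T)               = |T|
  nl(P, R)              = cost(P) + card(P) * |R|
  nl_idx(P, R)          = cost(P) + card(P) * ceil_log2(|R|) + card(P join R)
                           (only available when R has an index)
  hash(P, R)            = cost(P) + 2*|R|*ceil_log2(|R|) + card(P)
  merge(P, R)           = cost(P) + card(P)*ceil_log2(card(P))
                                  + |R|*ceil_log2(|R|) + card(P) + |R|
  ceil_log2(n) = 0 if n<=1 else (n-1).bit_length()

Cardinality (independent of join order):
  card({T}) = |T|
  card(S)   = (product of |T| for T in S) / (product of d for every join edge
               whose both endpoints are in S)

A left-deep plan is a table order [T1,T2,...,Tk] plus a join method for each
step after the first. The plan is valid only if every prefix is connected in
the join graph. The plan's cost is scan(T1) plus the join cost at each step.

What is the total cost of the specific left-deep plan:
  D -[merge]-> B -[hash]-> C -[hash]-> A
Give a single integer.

step 1: scan D: cost=200, card=200
step 2: join B via merge
    card(P join B) = 200*500/(100) = 1000
    cost = 200 + 200*8 + 500*9 + 200 + 500 = 7000
step 3: join C via hash
    card(P join C) = 1000*200/(8) = 25000
    cost = 7000 + 2*200*8 + 1000 = 11200
step 4: join A via hash
    card(P join A) = 25000*150/(25) = 150000
    cost = 11200 + 2*150*8 + 25000 = 38600

38600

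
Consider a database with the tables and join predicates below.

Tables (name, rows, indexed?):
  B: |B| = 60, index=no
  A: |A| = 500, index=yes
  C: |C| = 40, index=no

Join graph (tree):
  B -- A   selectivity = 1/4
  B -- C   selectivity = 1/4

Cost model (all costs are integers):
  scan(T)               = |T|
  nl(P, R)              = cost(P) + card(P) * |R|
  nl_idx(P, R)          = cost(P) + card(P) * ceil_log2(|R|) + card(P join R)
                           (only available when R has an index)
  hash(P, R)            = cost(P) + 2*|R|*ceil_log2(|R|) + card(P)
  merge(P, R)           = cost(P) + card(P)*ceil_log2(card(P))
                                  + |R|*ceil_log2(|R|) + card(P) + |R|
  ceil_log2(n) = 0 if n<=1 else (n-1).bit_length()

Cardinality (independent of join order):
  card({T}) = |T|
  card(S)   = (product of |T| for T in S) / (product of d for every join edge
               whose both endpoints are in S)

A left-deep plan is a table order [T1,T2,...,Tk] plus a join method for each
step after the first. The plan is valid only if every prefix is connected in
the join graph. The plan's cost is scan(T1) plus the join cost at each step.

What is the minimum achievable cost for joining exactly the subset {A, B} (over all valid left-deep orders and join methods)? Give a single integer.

1720

Selinger DP over subsets of {A,B}:
  {B}: scan cost=60, card=60
  {A}: scan cost=500, card=500
  {AB}: card=7500; try (B,hash)→1720, (A,merge)→5480, (B,merge)→5920, (A,nl_idx)→8100, (A,hash)→9120, (A,nl)→30060 …(+1); best=1720 via (B,hash)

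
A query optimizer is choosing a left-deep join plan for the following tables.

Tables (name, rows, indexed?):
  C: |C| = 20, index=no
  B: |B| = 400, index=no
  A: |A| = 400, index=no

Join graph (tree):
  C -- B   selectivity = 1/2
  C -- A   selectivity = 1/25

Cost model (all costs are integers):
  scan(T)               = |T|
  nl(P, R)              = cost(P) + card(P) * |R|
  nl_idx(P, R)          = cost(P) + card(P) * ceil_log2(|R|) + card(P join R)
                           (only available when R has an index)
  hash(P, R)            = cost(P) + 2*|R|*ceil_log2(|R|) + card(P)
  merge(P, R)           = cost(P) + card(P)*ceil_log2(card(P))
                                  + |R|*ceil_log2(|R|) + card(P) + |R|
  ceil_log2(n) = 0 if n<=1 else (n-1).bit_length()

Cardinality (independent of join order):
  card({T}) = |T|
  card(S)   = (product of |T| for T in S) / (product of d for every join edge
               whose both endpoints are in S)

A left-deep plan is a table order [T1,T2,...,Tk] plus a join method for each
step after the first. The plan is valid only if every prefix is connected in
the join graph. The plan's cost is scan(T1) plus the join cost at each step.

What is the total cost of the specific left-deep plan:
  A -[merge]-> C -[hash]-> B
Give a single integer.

12040

step 1: scan A: cost=400, card=400
step 2: join C via merge
    card(P join C) = 400*20/(25) = 320
    cost = 400 + 400*9 + 20*5 + 400 + 20 = 4520
step 3: join B via hash
    card(P join B) = 320*400/(2) = 64000
    cost = 4520 + 2*400*9 + 320 = 12040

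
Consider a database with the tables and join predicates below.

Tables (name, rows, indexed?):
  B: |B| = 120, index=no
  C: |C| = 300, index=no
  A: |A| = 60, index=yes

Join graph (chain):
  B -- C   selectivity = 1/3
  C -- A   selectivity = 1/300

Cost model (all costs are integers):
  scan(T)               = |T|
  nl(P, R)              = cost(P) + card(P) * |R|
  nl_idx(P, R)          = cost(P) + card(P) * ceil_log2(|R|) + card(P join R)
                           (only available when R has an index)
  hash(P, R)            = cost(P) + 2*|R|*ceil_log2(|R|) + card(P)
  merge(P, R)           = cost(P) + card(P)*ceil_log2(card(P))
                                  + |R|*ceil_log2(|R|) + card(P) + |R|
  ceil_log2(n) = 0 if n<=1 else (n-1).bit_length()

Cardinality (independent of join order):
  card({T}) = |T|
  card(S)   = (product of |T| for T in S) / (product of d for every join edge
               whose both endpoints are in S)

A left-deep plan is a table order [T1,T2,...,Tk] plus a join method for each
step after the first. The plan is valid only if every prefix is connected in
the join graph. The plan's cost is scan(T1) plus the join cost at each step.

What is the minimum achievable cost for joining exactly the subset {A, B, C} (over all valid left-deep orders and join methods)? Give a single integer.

2700

Selinger DP over subsets of {A,B,C}:
  {B}: scan cost=120, card=120
  {C}: scan cost=300, card=300
  {A}: scan cost=60, card=60
  {BC}: card=12000; try (B,hash)→2280, (C,merge)→4080, (B,merge)→4260, (C,hash)→5640, (C,nl)→36120, (B,nl)→36300; best=2280 via (B,hash)
  {AC}: card=60; try (A,hash)→1320, (A,nl_idx)→2160, (C,merge)→3480, (A,merge)→3720, (C,hash)→5520, (C,nl)→18060 …(+1); best=1320 via (A,hash)
  {ABC}: card=2400; try (B,merge)→2700, (B,hash)→3060, (B,nl)→8520, (A,hash)→15000, (A,nl_idx)→76680, (A,merge)→182700 …(+1); best=2700 via (B,merge)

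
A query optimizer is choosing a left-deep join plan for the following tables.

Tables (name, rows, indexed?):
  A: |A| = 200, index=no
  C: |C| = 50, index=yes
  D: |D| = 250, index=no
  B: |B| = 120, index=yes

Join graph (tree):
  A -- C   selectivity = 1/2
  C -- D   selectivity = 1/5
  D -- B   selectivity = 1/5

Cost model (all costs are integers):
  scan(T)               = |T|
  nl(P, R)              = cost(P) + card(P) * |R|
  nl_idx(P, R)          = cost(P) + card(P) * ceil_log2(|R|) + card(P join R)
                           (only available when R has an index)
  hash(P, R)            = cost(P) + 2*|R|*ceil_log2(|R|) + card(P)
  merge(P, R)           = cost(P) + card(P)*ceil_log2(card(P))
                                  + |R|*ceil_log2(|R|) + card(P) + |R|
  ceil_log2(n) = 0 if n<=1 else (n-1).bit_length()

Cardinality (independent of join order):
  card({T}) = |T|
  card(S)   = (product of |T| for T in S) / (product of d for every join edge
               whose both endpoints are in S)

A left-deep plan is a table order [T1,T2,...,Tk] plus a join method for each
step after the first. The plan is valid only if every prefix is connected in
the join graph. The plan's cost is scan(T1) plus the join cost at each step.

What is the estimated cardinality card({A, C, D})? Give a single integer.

Tables in S: A(200), C(50), D(250)
Edges inside S: A-C(d=2), C-D(d=5)
numerator = 200 * 50 * 250 = 2500000
denominator = 2 * 5 = 10
card(S) = 2500000 / 10 = 250000

250000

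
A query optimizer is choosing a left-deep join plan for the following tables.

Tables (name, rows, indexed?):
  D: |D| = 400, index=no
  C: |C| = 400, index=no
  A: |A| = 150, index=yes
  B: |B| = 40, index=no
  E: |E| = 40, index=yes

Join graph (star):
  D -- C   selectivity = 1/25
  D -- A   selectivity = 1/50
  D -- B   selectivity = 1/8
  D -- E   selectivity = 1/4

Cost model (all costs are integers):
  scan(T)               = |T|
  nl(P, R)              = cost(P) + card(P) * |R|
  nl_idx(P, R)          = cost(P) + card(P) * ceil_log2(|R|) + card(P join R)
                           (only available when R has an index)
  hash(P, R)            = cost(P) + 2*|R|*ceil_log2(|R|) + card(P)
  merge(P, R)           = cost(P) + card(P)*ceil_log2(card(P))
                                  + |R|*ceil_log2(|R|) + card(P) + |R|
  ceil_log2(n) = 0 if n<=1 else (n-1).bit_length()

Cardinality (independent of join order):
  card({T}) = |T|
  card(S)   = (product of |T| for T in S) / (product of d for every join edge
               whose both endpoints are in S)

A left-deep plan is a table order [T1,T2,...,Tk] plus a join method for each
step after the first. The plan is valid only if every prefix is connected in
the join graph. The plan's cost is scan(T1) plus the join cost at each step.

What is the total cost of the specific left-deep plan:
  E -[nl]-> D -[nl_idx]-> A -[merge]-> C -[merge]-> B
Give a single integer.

step 1: scan E: cost=40, card=40
step 2: join D via nl
    card(P join D) = 40*400/(4) = 4000
    cost = 40 + 40*400 = 16040
step 3: join A via nl_idx
    card(P join A) = 4000*150/(50) = 12000
    cost = 16040 + 4000*8 + 12000 = 60040
step 4: join C via merge
    card(P join C) = 12000*400/(25) = 192000
    cost = 60040 + 12000*14 + 400*9 + 12000 + 400 = 244040
step 5: join B via merge
    card(P join B) = 192000*40/(8) = 960000
    cost = 244040 + 192000*18 + 40*6 + 192000 + 40 = 3892320

3892320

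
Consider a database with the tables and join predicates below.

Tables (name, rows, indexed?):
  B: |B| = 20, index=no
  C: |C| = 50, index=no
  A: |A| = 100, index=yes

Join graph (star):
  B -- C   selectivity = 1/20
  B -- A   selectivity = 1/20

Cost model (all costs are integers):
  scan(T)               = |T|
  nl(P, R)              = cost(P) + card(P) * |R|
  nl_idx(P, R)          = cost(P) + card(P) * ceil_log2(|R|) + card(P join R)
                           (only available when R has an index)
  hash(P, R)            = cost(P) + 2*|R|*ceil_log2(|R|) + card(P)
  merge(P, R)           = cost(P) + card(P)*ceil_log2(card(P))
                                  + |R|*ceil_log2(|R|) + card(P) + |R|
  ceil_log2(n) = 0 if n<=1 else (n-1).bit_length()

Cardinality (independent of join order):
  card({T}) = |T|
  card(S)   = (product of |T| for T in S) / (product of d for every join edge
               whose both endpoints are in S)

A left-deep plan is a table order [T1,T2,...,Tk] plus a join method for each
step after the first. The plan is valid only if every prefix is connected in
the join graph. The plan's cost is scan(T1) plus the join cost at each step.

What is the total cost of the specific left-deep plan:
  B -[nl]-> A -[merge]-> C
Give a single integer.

step 1: scan B: cost=20, card=20
step 2: join A via nl
    card(P join A) = 20*100/(20) = 100
    cost = 20 + 20*100 = 2020
step 3: join C via merge
    card(P join C) = 100*50/(20) = 250
    cost = 2020 + 100*7 + 50*6 + 100 + 50 = 3170

3170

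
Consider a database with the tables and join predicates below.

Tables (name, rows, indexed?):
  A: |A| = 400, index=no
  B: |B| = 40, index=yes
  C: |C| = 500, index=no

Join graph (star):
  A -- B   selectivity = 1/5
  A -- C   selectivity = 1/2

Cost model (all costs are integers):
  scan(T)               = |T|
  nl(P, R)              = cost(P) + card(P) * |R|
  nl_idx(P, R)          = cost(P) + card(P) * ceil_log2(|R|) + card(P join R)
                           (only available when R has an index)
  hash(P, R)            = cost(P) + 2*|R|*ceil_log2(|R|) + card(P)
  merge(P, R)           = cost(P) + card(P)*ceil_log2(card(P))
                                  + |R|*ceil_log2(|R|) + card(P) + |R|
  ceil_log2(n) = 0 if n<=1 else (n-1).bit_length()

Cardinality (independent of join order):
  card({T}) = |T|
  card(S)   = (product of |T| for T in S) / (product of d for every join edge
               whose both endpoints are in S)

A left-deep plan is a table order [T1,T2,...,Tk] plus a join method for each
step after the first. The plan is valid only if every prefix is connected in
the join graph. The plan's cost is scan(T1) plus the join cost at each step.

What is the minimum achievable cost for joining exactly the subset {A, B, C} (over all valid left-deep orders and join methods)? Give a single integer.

13480

Selinger DP over subsets of {A,B,C}:
  {A}: scan cost=400, card=400
  {B}: scan cost=40, card=40
  {C}: scan cost=500, card=500
  {AB}: card=3200; try (B,hash)→1280, (A,merge)→4320, (B,merge)→4680, (B,nl_idx)→6000, (A,hash)→7280, (A,nl)→16040 …(+1); best=1280 via (B,hash)
  {AC}: card=100000; try (A,hash)→8200, (C,merge)→9400, (A,merge)→9500, (C,hash)→9800, (C,nl)→200400, (A,nl)→200500; best=8200 via (A,hash)
  {ABC}: card=800000; try (C,hash)→13480, (C,merge)→47880, (B,hash)→108680, (B,nl_idx)→1408200, (C,nl)→1601280, (B,merge)→1808480 …(+1); best=13480 via (C,hash)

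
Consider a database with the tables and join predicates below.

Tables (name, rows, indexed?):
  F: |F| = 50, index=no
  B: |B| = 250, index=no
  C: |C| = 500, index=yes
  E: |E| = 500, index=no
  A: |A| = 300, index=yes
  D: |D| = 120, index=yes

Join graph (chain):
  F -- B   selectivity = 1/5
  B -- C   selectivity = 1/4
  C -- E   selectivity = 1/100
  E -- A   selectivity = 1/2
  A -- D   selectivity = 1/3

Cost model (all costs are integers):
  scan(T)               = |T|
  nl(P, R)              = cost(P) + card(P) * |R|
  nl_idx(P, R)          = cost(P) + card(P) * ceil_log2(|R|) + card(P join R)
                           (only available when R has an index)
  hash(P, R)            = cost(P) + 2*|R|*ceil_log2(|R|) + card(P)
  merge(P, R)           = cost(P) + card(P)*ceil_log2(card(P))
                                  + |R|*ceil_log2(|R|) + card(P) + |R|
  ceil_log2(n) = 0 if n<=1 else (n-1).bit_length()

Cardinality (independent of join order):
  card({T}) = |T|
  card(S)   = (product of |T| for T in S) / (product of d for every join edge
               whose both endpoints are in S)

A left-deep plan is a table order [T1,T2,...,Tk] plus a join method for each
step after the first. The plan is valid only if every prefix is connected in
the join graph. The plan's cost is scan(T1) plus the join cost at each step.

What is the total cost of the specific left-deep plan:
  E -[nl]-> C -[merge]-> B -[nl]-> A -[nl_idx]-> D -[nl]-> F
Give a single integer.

48023722750

step 1: scan E: cost=500, card=500
step 2: join C via nl
    card(P join C) = 500*500/(100) = 2500
    cost = 500 + 500*500 = 250500
step 3: join B via merge
    card(P join B) = 2500*250/(4) = 156250
    cost = 250500 + 2500*12 + 250*8 + 2500 + 250 = 285250
step 4: join A via nl
    card(P join A) = 156250*300/(2) = 23437500
    cost = 285250 + 156250*300 = 47160250
step 5: join D via nl_idx
    card(P join D) = 23437500*120/(3) = 937500000
    cost = 47160250 + 23437500*7 + 937500000 = 1148722750
step 6: join F via nl
    card(P join F) = 937500000*50/(5) = 9375000000
    cost = 1148722750 + 937500000*50 = 48023722750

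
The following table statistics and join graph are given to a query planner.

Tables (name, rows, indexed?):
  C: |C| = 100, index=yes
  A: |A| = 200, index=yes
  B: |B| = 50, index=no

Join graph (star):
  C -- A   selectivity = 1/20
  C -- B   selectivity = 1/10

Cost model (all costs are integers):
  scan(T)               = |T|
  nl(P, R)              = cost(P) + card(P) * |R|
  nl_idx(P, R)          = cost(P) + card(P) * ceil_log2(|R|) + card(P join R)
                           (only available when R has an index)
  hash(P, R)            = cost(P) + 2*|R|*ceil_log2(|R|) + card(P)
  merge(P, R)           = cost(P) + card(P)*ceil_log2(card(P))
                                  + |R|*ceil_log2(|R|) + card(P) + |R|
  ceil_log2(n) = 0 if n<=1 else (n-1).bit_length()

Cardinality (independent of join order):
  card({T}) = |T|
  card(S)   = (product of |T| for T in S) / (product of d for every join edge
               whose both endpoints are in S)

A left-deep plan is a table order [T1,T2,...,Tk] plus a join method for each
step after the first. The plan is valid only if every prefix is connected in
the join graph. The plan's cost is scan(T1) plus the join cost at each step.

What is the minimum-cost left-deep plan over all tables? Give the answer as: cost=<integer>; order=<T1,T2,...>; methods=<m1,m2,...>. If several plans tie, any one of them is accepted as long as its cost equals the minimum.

Selinger DP (subsets sized 1..n):
  {C}: scan cost=100, card=100
  {A}: scan cost=200, card=200
  {B}: scan cost=50, card=50
  {AC}: card=1000; try (C,hash)→1800, (A,nl_idx)→1900, (C,nl_idx)→2600, (A,merge)→2700, (C,merge)→2800, (A,hash)→3400 …(+2); best=1800 via (C,hash)
  {BC}: card=500; try (B,hash)→800, (C,nl_idx)→900, (C,merge)→1200, (B,merge)→1250, (C,hash)→1500, (C,nl)→5050 …(+1); best=800 via (B,hash)
  {ABC}: card=5000; try (B,hash)→3400, (A,hash)→4500, (A,merge)→7600, (A,nl_idx)→9800, (B,merge)→13150, (B,nl)→51800 …(+1); best=3400 via (B,hash)

cost=3400; order=A,C,B; methods=hash,hash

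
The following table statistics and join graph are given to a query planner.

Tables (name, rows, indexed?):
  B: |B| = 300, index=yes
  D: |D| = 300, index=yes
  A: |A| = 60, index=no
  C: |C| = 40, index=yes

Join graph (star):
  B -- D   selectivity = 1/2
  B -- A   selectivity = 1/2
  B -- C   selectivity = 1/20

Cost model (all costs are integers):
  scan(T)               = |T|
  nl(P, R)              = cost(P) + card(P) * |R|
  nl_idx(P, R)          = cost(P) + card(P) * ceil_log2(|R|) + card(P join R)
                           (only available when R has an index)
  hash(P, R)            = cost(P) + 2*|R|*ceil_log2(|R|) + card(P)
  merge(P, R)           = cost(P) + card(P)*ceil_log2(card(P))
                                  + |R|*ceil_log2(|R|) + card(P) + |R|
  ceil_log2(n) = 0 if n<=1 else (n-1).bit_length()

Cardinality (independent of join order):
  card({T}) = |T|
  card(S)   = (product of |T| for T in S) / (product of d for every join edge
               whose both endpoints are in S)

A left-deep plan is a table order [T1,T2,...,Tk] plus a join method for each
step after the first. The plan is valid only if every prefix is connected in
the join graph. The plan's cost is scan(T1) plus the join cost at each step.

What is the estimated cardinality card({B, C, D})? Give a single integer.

90000

Tables in S: B(300), C(40), D(300)
Edges inside S: B-D(d=2), B-C(d=20)
numerator = 300 * 40 * 300 = 3600000
denominator = 2 * 20 = 40
card(S) = 3600000 / 40 = 90000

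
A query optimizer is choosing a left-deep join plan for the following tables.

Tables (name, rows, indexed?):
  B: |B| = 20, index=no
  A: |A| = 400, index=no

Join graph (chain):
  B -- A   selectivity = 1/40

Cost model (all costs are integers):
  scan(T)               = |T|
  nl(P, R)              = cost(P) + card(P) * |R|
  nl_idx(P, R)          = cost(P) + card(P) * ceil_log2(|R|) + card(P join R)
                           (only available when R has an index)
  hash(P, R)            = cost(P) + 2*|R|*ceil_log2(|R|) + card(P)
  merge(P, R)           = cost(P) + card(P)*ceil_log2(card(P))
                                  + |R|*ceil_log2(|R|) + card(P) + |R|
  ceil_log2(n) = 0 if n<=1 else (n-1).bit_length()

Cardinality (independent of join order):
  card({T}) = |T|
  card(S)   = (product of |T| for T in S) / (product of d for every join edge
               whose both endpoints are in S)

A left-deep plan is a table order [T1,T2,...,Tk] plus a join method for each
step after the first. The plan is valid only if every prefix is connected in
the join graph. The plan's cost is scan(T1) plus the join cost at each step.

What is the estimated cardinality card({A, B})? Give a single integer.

200

Tables in S: A(400), B(20)
Edges inside S: B-A(d=40)
numerator = 400 * 20 = 8000
denominator = 40 = 40
card(S) = 8000 / 40 = 200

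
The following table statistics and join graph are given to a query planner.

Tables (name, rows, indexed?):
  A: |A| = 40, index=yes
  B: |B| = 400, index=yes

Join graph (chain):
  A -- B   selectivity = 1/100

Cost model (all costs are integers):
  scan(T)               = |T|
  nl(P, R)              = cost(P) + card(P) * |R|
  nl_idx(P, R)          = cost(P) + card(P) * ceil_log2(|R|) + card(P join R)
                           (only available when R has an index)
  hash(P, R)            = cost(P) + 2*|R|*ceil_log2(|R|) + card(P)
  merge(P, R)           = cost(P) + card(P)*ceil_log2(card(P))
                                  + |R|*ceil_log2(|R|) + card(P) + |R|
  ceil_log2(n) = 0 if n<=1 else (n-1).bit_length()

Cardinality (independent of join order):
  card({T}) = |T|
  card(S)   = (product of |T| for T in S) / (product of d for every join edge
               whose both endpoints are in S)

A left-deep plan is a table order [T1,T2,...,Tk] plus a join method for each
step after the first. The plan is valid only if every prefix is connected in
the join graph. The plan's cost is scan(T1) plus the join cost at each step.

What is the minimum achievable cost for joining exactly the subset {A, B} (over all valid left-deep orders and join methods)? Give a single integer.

Selinger DP over subsets of {A,B}:
  {A}: scan cost=40, card=40
  {B}: scan cost=400, card=400
  {AB}: card=160; try (B,nl_idx)→560, (A,hash)→1280, (A,nl_idx)→2960, (B,merge)→4320, (A,merge)→4680, (B,hash)→7280 …(+2); best=560 via (B,nl_idx)

560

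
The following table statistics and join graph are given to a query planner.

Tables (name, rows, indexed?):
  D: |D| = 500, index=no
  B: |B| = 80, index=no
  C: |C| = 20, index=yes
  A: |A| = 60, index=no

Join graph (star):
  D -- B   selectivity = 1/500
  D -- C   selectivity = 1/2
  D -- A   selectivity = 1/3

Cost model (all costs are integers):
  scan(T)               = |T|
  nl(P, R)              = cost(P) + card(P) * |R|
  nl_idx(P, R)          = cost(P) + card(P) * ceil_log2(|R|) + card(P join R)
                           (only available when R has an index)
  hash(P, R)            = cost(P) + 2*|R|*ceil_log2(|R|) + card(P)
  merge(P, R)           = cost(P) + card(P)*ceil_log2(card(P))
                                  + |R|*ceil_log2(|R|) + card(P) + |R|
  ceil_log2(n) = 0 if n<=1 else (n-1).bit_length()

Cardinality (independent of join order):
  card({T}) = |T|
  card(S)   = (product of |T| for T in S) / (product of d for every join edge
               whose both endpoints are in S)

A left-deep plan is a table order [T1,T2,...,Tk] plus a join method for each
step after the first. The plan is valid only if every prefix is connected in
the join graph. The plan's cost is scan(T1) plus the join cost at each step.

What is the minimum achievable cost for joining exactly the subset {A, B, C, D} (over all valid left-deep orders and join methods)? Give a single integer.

3920

Selinger DP over subsets of {A,B,C,D}:
  {D}: scan cost=500, card=500
  {B}: scan cost=80, card=80
  {C}: scan cost=20, card=20
  {A}: scan cost=60, card=60
  {BD}: card=80; try (B,hash)→2120, (D,merge)→5720, (B,merge)→6140, (D,hash)→9160, (D,nl)→40080, (B,nl)→40500; best=2120 via (B,hash)
  {CD}: card=5000; try (C,hash)→1200, (D,merge)→5140, (C,merge)→5620, (C,nl_idx)→8000, (D,hash)→9040, (D,nl)→10020 …(+1); best=1200 via (C,hash)
  {AD}: card=10000; try (A,hash)→1720, (D,merge)→5480, (A,merge)→5920, (D,hash)→9120, (D,nl)→30060, (A,nl)→30500; best=1720 via (A,hash)
  {BCD}: card=800; try (C,hash)→2400, (C,merge)→2880, (C,nl_idx)→3320, (C,nl)→3720, (B,hash)→7320, (B,merge)→71840 …(+1); best=2400 via (C,hash)
  {ABD}: card=1600; try (A,hash)→2920, (A,merge)→3180, (A,nl)→6920, (B,hash)→12840, (B,merge)→152360, (B,nl)→801720; best=2920 via (A,hash)
  {ACD}: card=100000; try (A,hash)→6920, (C,hash)→11920, (A,merge)→71620, (C,nl_idx)→151720, (C,merge)→151840, (C,nl)→201720 …(+1); best=6920 via (A,hash)
  {ABCD}: card=16000; try (A,hash)→3920, (C,hash)→4720, (A,merge)→11620, (C,merge)→22240, (C,nl_idx)→26920, (C,nl)→34920 …(+4); best=3920 via (A,hash)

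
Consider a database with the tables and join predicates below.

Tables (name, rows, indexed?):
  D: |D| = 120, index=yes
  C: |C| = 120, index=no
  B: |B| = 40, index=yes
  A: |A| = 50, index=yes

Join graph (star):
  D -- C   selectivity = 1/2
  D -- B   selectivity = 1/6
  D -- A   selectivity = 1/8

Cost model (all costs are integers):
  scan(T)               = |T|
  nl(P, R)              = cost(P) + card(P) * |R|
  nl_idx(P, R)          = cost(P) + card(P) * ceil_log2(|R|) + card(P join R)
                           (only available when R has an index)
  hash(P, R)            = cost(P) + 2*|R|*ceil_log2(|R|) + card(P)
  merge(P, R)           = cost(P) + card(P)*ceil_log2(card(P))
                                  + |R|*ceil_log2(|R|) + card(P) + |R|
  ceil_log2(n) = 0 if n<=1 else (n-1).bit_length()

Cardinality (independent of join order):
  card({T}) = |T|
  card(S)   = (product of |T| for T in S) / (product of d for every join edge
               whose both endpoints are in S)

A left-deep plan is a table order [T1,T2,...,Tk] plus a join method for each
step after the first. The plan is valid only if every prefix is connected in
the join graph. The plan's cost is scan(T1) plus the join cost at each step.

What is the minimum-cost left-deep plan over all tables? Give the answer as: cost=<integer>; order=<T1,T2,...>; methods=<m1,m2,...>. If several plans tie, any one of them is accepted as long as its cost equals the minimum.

Selinger DP (subsets sized 1..n):
  {D}: scan cost=120, card=120
  {C}: scan cost=120, card=120
  {B}: scan cost=40, card=40
  {A}: scan cost=50, card=50
  {CD}: card=7200; try (D,hash)→1920, (C,hash)→1920, (D,merge)→2040, (C,merge)→2040, (D,nl_idx)→8160, (D,nl)→14520 …(+1); best=1920 via (D,hash)
  {BD}: card=800; try (B,hash)→720, (D,nl_idx)→1120, (D,merge)→1280, (B,merge)→1360, (B,nl_idx)→1640, (D,hash)→1760 …(+2); best=720 via (B,hash)
  {AD}: card=750; try (A,hash)→840, (D,nl_idx)→1150, (D,merge)→1360, (A,merge)→1430, (A,nl_idx)→1590, (D,hash)→1780 …(+2); best=840 via (A,hash)
  {BCD}: card=48000; try (C,hash)→3200, (B,hash)→9600, (C,merge)→10480, (B,nl_idx)→93120, (C,nl)→96720, (B,merge)→103000 …(+1); best=3200 via (C,hash)
  {ACD}: card=45000; try (C,hash)→3270, (A,hash)→9720, (C,merge)→10050, (A,nl_idx)→90120, (C,nl)→90840, (A,merge)→103070 …(+1); best=3270 via (C,hash)
  {ABD}: card=5000; try (B,hash)→2070, (A,hash)→2120, (B,merge)→9370, (A,merge)→9870, (B,nl_idx)→10340, (A,nl_idx)→10520 …(+2); best=2070 via (B,hash)
  {ABCD}: card=300000; try (C,hash)→8750, (B,hash)→48750, (A,hash)→51800, (C,merge)→73030, (B,nl_idx)→573270, (A,nl_idx)→591200 …(+5); best=8750 via (C,hash)

cost=8750; order=D,A,B,C; methods=hash,hash,hash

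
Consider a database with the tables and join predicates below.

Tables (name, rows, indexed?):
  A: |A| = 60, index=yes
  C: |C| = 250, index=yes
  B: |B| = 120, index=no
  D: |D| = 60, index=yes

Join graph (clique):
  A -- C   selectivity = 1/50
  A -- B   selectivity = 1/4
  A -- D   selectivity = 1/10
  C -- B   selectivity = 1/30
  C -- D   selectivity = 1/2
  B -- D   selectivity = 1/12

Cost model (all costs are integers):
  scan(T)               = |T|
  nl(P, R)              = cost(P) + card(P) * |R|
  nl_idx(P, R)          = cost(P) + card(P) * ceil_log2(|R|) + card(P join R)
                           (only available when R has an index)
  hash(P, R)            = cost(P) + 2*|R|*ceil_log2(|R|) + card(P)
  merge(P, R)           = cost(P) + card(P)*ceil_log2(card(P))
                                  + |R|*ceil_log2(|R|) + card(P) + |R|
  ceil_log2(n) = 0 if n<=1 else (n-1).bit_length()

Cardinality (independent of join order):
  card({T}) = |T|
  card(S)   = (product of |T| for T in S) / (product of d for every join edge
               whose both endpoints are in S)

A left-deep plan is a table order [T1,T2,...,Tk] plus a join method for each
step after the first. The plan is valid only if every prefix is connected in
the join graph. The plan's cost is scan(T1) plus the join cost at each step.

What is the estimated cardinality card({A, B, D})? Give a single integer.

900

Tables in S: A(60), B(120), D(60)
Edges inside S: A-B(d=4), A-D(d=10), B-D(d=12)
numerator = 60 * 120 * 60 = 432000
denominator = 4 * 10 * 12 = 480
card(S) = 432000 / 480 = 900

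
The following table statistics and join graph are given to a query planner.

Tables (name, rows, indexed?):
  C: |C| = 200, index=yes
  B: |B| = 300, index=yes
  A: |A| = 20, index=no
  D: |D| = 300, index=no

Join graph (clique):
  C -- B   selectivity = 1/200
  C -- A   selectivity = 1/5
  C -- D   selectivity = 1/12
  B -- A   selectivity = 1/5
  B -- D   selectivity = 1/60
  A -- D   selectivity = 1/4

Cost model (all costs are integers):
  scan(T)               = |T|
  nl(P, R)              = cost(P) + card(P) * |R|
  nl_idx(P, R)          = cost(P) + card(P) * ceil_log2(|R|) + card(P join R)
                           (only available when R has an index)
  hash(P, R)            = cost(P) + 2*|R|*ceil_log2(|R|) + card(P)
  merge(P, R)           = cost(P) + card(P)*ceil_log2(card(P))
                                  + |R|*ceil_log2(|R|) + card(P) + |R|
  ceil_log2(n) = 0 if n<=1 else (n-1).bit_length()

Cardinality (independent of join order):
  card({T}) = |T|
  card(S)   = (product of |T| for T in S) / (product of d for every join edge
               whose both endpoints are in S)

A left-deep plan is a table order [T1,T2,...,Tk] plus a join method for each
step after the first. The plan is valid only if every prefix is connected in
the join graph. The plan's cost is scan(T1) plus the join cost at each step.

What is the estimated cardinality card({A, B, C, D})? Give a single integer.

Tables in S: A(20), B(300), C(200), D(300)
Edges inside S: C-B(d=200), C-A(d=5), C-D(d=12), B-A(d=5), B-D(d=60), A-D(d=4)
numerator = 20 * 300 * 200 * 300 = 360000000
denominator = 200 * 5 * 12 * 5 * 60 * 4 = 14400000
card(S) = 360000000 / 14400000 = 25

25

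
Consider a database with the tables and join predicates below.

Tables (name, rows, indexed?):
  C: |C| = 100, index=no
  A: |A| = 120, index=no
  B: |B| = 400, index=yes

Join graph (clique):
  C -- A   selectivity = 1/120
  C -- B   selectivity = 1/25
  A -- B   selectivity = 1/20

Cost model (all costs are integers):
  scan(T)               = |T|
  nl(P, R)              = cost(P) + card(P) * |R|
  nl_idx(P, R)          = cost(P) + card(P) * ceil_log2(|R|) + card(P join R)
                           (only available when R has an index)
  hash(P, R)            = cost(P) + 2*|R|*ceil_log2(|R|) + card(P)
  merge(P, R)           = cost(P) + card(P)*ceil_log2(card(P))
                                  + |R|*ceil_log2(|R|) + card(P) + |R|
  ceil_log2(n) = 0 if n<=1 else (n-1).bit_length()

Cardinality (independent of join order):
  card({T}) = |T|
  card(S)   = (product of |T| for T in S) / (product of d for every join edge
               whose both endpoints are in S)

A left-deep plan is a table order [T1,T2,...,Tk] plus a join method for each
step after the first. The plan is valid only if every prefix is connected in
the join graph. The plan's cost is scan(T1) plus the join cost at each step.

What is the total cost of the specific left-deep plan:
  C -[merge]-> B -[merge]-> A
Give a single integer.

step 1: scan C: cost=100, card=100
step 2: join B via merge
    card(P join B) = 100*400/(25) = 1600
    cost = 100 + 100*7 + 400*9 + 100 + 400 = 4900
step 3: join A via merge
    card(P join A) = 1600*120/(120*20) = 80
    cost = 4900 + 1600*11 + 120*7 + 1600 + 120 = 25060

25060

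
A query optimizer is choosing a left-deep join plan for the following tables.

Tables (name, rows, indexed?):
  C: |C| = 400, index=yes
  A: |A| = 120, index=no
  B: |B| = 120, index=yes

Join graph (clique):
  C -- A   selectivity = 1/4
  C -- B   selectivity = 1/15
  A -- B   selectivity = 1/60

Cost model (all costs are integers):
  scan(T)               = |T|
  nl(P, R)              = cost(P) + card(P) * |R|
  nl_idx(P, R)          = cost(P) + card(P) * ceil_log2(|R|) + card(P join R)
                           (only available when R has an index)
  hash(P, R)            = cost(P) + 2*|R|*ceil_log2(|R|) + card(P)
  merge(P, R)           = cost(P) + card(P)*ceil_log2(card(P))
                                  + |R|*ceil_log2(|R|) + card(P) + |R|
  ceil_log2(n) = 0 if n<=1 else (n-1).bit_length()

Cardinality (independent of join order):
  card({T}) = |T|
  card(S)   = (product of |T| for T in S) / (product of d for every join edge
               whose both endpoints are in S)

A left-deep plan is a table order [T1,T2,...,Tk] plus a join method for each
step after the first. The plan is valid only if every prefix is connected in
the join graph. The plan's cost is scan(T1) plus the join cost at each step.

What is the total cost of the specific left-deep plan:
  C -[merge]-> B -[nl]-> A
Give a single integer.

step 1: scan C: cost=400, card=400
step 2: join B via merge
    card(P join B) = 400*120/(15) = 3200
    cost = 400 + 400*9 + 120*7 + 400 + 120 = 5360
step 3: join A via nl
    card(P join A) = 3200*120/(4*60) = 1600
    cost = 5360 + 3200*120 = 389360

389360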